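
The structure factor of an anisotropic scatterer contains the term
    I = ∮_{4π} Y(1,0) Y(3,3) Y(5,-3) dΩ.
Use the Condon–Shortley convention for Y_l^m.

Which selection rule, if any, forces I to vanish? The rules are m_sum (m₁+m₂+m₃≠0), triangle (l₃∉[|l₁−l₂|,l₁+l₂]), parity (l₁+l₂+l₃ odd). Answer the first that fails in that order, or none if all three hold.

Σmᵢ = 0  ✓
l₃∈[|l₁−l₂|,l₁+l₂]=[2,4], have l₃=5  ✗
Σlᵢ = 9 ⇒ odd

triangle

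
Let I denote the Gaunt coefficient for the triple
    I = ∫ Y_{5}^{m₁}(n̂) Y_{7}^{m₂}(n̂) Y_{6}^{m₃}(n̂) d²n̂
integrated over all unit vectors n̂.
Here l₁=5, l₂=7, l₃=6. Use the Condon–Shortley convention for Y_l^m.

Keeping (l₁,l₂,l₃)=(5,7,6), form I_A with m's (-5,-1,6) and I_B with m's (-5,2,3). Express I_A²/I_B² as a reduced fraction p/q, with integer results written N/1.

55/1176

Shared (l₁,l₂,l₃)=(5,7,6): N and (l;000)² cancel in I_A²/I_B².
A: Δ = 6!·4!·8!/19! = 1/174594420; Racah Σ t=6..6: t=6:+1/696729600 = 1/696729600; ⇒ 3j(5 7 6; -5 -1 6)² = 5/8398, sgn +1
B: Δ = 6!·4!·8!/19! = 1/174594420; Racah Σ t=6..6: t=6:+1/12441600 = 1/12441600; ⇒ 3j(5 7 6; -5 2 3)² = 588/46189, sgn -1
I_A²/I_B² = (5/8398)/(588/46189) = 55/1176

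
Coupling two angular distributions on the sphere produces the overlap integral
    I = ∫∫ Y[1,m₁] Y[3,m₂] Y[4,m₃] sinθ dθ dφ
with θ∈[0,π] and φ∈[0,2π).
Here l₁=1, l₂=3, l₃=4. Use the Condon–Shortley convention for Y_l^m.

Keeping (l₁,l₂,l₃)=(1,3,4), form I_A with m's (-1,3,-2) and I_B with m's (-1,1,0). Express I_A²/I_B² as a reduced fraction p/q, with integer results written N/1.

l's match ⇒ only the (l;m) 3-j factors differ between A and B.
A: triangle coeff Δ(1,3,4) = 1/252; Σ_t [0,0]: t=0:+1/1440 = 1/1440; (3j)²=1/252 [(1 3 4; -1 3 -2)], sign=+1
B: triangle coeff Δ(1,3,4) = 1/252; Σ_t [0,0]: t=0:+1/96 = 1/96; (3j)²=1/42 [(1 3 4; -1 1 0)], sign=+1
I_A²/I_B² = (1/252)/(1/42) = 1/6

1/6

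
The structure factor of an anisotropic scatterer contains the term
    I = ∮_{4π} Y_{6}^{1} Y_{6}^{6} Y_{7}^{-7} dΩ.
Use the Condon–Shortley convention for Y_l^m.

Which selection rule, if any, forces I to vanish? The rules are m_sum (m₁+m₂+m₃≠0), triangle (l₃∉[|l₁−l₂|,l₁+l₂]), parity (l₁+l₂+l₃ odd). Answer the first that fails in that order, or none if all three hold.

parity

azimuthal sum: 1 + 6 − 7 = 0  ✓
0 ≤ 7 ≤ 12 (triangle on l)  ✓
L = 6 + 6 + 7 = 19 (odd)  ✗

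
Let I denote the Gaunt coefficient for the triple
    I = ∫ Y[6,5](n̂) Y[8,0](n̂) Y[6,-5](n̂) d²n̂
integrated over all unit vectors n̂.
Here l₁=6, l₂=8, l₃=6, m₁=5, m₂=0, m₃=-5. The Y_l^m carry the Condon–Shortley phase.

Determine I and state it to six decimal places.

Checks pass: Σm=0; 20 even; l₃=6∈[2,14].
(2·6+1)(2·8+1)(2·6+1) = 2873
Δ: 8! 4! 8! / 21! → 1/1309458150
sum: t=2:+1/49766400 t=3:−1/3110400 t=4:+1/1327104 t=5:−1/3110400 t=6:+1/49766400 = 1/6635520
3j²(6 8 6; 0 0 0) = Δ·Π!·Σ² = 350/46189  (sign +1)
sum: t=0:+1/9754214400 t=1:−1/609638400 = -1/650280960
3j²(6 8 6; 5 0 -5) = Δ·Π!·Σ² = 275/58786  (sign +1)
combine: 4πI² = 2873·350/46189·275/58786 = 625/6137
take √, sign +1: I = 0.09002373

0.090024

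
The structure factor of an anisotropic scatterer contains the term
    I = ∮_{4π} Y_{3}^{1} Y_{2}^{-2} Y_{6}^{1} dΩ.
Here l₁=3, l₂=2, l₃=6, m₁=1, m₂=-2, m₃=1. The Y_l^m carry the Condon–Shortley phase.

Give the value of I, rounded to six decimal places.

0.000000

triangle: need 1≤l₃≤5, have 6; I=0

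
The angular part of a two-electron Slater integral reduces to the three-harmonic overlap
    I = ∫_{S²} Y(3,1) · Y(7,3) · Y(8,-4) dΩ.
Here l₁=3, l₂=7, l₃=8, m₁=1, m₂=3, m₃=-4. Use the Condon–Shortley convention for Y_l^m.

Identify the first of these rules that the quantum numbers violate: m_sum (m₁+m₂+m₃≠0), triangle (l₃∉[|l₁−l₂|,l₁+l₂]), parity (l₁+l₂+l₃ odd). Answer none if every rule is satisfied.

azimuthal sum: 1 + 3 − 4 = 0  ✓
4 ≤ 8 ≤ 10 (triangle on l)  ✓
L = 3 + 7 + 8 = 18 (even)  ✓

none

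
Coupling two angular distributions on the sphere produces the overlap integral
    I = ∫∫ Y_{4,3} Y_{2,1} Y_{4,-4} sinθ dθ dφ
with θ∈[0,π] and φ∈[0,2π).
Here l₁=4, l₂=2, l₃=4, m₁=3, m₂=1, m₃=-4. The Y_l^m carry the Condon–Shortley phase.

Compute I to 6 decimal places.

m-sum 0 ✓  L=10 even ✓  2≤4≤6 ✓
Π(2lᵢ+1) = 9×5×9 = 405
triangle coeff Δ(4,2,4) = 1/13860
Σ_t [0,2]: t=0:+1/192 t=1:−1/36 t=2:+1/192 = -5/288
(3j)²=20/693 [(4 2 4; 0 0 0)], sign=-1
Σ_t [1,1]: t=1:−1/1440 = -1/1440
(3j)²=7/165 [(4 2 4; 3 1 -4)], sign=-1
⇒ 4πI² = 60/121
I = (+1)√(60/121/(4π)) = 0.19864517

0.198645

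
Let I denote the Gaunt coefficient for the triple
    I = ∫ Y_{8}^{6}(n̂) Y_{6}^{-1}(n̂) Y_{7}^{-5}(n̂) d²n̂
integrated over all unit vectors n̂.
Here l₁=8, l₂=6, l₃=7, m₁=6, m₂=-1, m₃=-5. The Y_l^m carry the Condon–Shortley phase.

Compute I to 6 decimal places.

0.000000

L=21 odd ⇒ parity kills the (l;000) factor ⇒ I = 0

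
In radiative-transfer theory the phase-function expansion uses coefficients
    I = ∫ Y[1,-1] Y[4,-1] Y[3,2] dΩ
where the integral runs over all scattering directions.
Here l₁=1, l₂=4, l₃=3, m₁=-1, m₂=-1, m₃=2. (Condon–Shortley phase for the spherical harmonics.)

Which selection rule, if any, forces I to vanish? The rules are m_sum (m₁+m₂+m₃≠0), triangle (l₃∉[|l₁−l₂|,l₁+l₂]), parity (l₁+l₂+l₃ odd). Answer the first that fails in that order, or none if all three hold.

m₁+m₂+m₃ = -1 − 1 + 2 = 0  ✓
triangle: |1−4|=3 ≤ l₃=3 ≤ 1+4=5  ✓
parity: l₁+l₂+l₃ = 8 is even  ✓

none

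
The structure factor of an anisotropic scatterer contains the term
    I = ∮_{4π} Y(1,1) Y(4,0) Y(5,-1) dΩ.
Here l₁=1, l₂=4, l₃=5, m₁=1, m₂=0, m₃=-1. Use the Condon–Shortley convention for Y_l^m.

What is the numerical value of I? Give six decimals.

Rules hold: Σm=0, L=10 even, 3≤5≤5.
N = 3·9·11 = 297
Δ = 0!·2!·8!/11! = 1/495
Racah Σ t=0..0: t=0:+1/576 = 1/576
⇒ 3j(1 4 5; 0 0 0)² = 5/99, sgn -1
Racah Σ t=0..0: t=0:+1/1152 = 1/1152
⇒ 3j(1 4 5; 1 0 -1)² = 1/33, sgn +1
4πI² = N·(3j₀)²·(3jₘ)² = 5/11
I = -1·√(0.454545/4π) = -0.19018827

-0.190188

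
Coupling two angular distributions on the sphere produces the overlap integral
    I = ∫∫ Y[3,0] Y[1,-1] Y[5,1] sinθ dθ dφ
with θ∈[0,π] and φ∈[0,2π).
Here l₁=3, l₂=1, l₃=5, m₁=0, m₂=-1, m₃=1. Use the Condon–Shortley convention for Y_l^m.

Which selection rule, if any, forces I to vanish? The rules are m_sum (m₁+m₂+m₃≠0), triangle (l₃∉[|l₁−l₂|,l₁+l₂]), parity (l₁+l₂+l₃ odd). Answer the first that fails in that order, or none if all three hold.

triangle

azimuthal sum: 0 − 1 + 1 = 0  ✓
2 ≤ 5 ≤ 4 (triangle on l)  ✗
L = 3 + 1 + 5 = 9 (odd)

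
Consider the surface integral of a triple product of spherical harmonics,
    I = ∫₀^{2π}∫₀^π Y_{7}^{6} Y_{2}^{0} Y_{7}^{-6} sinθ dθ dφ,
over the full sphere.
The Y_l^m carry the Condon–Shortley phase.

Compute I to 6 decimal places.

-0.148420

m-sum 0 ✓  L=16 even ✓  5≤7≤9 ✓
Π(2lᵢ+1) = 15×5×15 = 1125
triangle coeff Δ(7,2,7) = 1/185640
Σ_t [0,2]: t=0:+1/2419200 t=1:−1/518400 t=2:+1/2419200 = -1/907200
(3j)²=56/3315 [(7 2 7; 0 0 0)], sign=+1
Σ_t [0,1]: t=0:+1/159667200 t=1:−1/479001600 = 1/239500800
(3j)²=26/1785 [(7 2 7; 6 0 -6)], sign=-1
⇒ 4πI² = 80/289
I = (-1)√(80/289/(4π)) = -0.14841956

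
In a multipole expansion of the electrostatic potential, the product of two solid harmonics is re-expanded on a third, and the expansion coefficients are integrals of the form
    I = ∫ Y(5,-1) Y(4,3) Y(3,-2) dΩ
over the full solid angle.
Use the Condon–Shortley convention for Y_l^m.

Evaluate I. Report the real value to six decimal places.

0.160929

Rules hold: Σm=0, L=12 even, 1≤3≤9.
N = 11·9·7 = 693
Δ = 6!·4!·2!/13! = 1/180180
Racah Σ t=2..4: t=2:+1/576 t=3:−1/144 t=4:+1/576 = -1/288
⇒ 3j(5 4 3; 0 0 0)² = 20/1001, sgn +1
Racah Σ t=5..6: t=5:−1/1440 t=6:+1/17280 = -11/17280
⇒ 3j(5 4 3; -1 3 -2)² = 11/468, sgn +1
4πI² = N·(3j₀)²·(3jₘ)² = 55/169
I = +1·√(0.325444/4π) = 0.16092854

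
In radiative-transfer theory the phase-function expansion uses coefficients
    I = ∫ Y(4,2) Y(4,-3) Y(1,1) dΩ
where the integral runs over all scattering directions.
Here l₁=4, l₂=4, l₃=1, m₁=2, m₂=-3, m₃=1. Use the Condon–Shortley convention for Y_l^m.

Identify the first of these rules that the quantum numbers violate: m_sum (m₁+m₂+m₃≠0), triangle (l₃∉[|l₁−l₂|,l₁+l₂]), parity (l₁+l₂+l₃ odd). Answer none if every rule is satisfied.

parity

m₁+m₂+m₃ = 2 − 3 + 1 = 0  ✓
triangle: |4−4|=0 ≤ l₃=1 ≤ 4+4=8  ✓
parity: l₁+l₂+l₃ = 9 is odd  ✗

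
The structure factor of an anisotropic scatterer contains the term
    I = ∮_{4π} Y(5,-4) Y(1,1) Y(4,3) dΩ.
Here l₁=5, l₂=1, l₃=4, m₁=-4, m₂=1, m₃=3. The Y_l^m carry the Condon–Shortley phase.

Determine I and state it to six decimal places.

0.294638

Rules hold: Σm=0, L=10 even, 4≤4≤6.
N = 11·3·9 = 297
Δ = 2!·8!·0!/11! = 1/495
Racah Σ t=1..1: t=1:−1/576 = -1/576
⇒ 3j(5 1 4; 0 0 0)² = 5/99, sgn -1
Racah Σ t=2..2: t=2:+1/10080 = 1/10080
⇒ 3j(5 1 4; -4 1 3)² = 4/55, sgn -1
4πI² = N·(3j₀)²·(3jₘ)² = 12/11
I = +1·√(1.09091/4π) = 0.29463840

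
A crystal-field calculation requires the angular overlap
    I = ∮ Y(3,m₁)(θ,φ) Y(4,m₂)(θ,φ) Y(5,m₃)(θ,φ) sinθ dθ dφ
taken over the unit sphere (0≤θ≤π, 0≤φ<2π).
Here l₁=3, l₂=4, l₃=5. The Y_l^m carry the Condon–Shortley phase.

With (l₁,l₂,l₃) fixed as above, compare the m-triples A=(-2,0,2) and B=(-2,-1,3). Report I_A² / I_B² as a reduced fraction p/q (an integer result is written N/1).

10/3

l's match ⇒ only the (l;m) 3-j factors differ between A and B.
A: triangle coeff Δ(3,4,5) = 1/180180; Σ_t [1,2]: t=1:−1/864 t=2:+1/576 = 1/1728; (3j)²=5/1287 [(3 4 5; -2 0 2)], sign=-1
B: triangle coeff Δ(3,4,5) = 1/180180; Σ_t [1,2]: t=1:−1/1152 t=2:+1/1440 = -1/5760; (3j)²=1/858 [(3 4 5; -2 -1 3)], sign=-1
I_A²/I_B² = (5/1287)/(1/858) = 10/3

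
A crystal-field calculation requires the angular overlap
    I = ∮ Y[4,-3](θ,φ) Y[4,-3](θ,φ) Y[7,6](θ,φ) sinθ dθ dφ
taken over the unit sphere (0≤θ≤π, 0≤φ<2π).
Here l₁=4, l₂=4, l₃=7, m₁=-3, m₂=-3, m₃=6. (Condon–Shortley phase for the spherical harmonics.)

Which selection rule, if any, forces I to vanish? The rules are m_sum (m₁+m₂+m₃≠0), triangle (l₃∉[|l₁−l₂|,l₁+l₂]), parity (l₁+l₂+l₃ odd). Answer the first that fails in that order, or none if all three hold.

m₁+m₂+m₃ = -3 − 3 + 6 = 0  ✓
triangle: |4−4|=0 ≤ l₃=7 ≤ 4+4=8  ✓
parity: l₁+l₂+l₃ = 15 is odd  ✗

parity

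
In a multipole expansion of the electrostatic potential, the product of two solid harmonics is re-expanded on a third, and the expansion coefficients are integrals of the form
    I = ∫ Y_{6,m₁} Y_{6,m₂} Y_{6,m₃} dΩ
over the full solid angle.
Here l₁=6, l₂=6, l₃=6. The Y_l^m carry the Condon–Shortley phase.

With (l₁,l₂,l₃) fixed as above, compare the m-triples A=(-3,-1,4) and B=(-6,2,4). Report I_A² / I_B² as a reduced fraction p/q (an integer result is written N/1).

Same 6,6,6: normalisation and zero-m 3j drop out of the ratio.
A: Δ: 6! 6! 6! / 19! → 1/325909584; sum: t=3:−1/1244160 t=4:+1/691200 t=5:−1/4147200 = 1/2488320; 3j²(6 6 6; -3 -1 4) = Δ·Π!·Σ² = 875/184756  (sign +1)
B: Δ: 6! 6! 6! / 19! → 1/325909584; sum: t=6:+1/24883200 = 1/24883200; 3j²(6 6 6; -6 2 4) = Δ·Π!·Σ² = 70/4199  (sign +1)
I_A²/I_B² = (875/184756)/(70/4199) = 25/88

25/88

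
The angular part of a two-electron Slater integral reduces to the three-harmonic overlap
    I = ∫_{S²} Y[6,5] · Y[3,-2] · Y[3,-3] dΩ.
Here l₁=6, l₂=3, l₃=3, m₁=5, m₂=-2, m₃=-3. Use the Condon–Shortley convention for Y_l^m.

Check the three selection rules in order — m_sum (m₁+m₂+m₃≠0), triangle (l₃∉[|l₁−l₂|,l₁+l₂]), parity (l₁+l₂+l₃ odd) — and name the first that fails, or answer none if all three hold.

none

m₁+m₂+m₃ = 5 − 2 − 3 = 0  ✓
triangle: |6−3|=3 ≤ l₃=3 ≤ 6+3=9  ✓
parity: l₁+l₂+l₃ = 12 is even  ✓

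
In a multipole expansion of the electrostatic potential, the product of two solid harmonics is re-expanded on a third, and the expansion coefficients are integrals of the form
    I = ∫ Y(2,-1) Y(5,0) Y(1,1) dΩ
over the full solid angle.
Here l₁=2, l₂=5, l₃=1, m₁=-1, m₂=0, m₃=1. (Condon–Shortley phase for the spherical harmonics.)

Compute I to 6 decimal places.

|2−5|≤1≤2+5 violated ⇒ I = 0

0.000000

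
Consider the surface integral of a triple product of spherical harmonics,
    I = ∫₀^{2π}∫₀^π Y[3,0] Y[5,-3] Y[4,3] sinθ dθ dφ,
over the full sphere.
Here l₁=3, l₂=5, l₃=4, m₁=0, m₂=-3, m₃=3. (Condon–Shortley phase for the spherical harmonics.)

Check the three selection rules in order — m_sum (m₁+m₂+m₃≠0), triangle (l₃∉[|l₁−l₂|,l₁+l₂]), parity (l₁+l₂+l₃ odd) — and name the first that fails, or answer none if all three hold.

none

Σmᵢ = 0  ✓
l₃∈[|l₁−l₂|,l₁+l₂]=[2,8], have l₃=4  ✓
Σlᵢ = 12 ⇒ even  ✓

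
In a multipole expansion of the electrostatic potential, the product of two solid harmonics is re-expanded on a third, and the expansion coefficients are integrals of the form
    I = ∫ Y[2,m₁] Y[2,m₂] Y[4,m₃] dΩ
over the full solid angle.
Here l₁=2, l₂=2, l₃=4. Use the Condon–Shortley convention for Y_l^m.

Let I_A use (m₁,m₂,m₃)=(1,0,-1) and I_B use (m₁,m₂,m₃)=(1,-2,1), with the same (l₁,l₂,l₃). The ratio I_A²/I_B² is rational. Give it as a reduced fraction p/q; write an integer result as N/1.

6/1

l's match ⇒ only the (l;m) 3-j factors differ between A and B.
A: triangle coeff Δ(2,2,4) = 1/630; Σ_t [0,0]: t=0:+1/24 = 1/24; (3j)²=1/21 [(2 2 4; 1 0 -1)], sign=-1
B: triangle coeff Δ(2,2,4) = 1/630; Σ_t [0,0]: t=0:+1/144 = 1/144; (3j)²=1/126 [(2 2 4; 1 -2 1)], sign=-1
I_A²/I_B² = (1/21)/(1/126) = 6/1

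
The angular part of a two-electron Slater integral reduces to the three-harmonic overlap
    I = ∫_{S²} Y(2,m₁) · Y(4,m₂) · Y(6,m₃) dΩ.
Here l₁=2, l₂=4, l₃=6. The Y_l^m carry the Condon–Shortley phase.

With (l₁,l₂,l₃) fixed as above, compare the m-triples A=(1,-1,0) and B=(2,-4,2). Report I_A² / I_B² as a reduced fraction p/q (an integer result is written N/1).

120/1

Same 2,4,6: normalisation and zero-m 3j drop out of the ratio.
A: Δ: 0! 4! 8! / 13! → 1/6435; sum: t=0:+1/4320 = 1/4320; 3j²(2 4 6; 1 -1 0) = Δ·Π!·Σ² = 8/429  (sign +1)
B: Δ: 0! 4! 8! / 13! → 1/6435; sum: t=0:+1/967680 = 1/967680; 3j²(2 4 6; 2 -4 2) = Δ·Π!·Σ² = 1/6435  (sign +1)
I_A²/I_B² = (8/429)/(1/6435) = 120/1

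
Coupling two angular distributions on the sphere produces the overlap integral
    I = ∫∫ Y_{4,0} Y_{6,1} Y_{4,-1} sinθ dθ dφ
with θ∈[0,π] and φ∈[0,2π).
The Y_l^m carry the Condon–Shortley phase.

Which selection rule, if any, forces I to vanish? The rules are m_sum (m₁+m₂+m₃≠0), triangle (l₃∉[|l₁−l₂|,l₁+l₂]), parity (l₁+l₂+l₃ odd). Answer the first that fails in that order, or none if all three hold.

Σmᵢ = 0  ✓
l₃∈[|l₁−l₂|,l₁+l₂]=[2,10], have l₃=4  ✓
Σlᵢ = 14 ⇒ even  ✓

none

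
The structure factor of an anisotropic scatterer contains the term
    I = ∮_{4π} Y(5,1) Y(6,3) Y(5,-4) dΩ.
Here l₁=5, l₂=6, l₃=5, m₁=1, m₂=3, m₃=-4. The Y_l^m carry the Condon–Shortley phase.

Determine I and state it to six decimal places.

-0.020582

m-sum 0 ✓  L=16 even ✓  1≤5≤11 ✓
Π(2lᵢ+1) = 11×13×11 = 1573
triangle coeff Δ(5,6,5) = 1/28588560
Σ_t [1,5]: t=1:−1/345600 t=2:+1/13824 t=3:−1/5184 t=4:+1/13824 t=5:−1/345600 = -7/129600
(3j)²=80/7293 [(5 6 5; 0 0 0)], sign=+1
Σ_t [3,4]: t=3:−1/155520 t=4:+1/138240 = 1/1244160
(3j)²=3/9724 [(5 6 5; 1 3 -4)], sign=-1
⇒ 4πI² = 20/3757
I = (-1)√(20/3757/(4π)) = -0.02058209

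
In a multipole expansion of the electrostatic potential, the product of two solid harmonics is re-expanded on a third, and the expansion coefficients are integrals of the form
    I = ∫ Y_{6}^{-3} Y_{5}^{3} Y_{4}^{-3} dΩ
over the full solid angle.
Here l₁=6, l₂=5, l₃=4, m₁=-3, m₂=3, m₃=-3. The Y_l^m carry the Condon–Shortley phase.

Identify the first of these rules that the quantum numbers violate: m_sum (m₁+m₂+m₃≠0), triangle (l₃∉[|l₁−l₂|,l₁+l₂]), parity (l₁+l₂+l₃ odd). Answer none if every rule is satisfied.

azimuthal sum: -3 + 3 − 3 = -3  ✗
1 ≤ 4 ≤ 11 (triangle on l)
L = 6 + 5 + 4 = 15 (odd)

m_sum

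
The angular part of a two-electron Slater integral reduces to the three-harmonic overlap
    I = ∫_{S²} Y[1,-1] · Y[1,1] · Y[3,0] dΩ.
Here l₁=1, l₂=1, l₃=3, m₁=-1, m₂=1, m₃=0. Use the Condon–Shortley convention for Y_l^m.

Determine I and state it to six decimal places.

0.000000

|1−1|≤3≤1+1 violated ⇒ I = 0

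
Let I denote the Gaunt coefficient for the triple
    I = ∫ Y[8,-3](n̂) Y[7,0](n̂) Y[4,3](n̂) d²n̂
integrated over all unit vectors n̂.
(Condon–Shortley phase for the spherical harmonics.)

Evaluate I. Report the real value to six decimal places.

l₁+l₂+l₃=19 is odd: 3j(l;000)=0 ⇒ I=0

0.000000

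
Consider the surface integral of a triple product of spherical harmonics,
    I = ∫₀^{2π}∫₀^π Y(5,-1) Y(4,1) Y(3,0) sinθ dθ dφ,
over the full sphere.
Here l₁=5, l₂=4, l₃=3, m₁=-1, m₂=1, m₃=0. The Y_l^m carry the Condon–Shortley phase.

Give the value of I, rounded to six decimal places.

m-sum 0 ✓  L=12 even ✓  1≤3≤9 ✓
Π(2lᵢ+1) = 11×9×7 = 693
triangle coeff Δ(5,4,3) = 1/180180
Σ_t [2,4]: t=2:+1/576 t=3:−1/144 t=4:+1/576 = -1/288
(3j)²=20/1001 [(5 4 3; 0 0 0)], sign=+1
Σ_t [3,5]: t=3:−1/432 t=4:+1/192 t=5:−1/1440 = 19/8640
(3j)²=361/30030 [(5 4 3; -1 1 0)], sign=-1
⇒ 4πI² = 2166/13013
I = (-1)√(2166/13013/(4π)) = -0.11508947

-0.115089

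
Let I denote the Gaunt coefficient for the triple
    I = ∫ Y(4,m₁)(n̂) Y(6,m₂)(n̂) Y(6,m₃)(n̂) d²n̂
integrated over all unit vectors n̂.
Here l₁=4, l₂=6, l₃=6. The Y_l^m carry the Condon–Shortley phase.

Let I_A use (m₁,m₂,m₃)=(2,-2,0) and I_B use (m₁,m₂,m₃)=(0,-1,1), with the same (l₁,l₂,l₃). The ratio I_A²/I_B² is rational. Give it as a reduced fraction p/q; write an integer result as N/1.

Same 4,6,6: normalisation and zero-m 3j drop out of the ratio.
A: Δ: 4! 4! 8! / 17! → 1/15315300; sum: t=0:+1/55296 t=1:−1/25920 t=2:+1/138240 = -11/829440; 3j²(4 6 6; 2 -2 0) = Δ·Π!·Σ² = 11/1326  (sign -1)
B: Δ: 4! 4! 8! / 17! → 1/15315300; sum: t=0:+1/414720 t=1:−1/20736 t=2:+1/11520 t=3:−1/51840 t=4:+1/2903040 = 1/45360; 3j²(4 6 6; 0 -1 1) = Δ·Π!·Σ² = 1024/153153  (sign -1)
I_A²/I_B² = (11/1326)/(1024/153153) = 2541/2048

2541/2048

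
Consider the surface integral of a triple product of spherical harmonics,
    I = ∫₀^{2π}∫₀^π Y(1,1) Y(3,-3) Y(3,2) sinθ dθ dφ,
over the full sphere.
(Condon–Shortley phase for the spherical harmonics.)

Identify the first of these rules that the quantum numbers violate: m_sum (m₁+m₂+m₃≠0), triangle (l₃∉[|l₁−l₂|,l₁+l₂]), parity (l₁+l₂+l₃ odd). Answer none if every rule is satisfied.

parity

azimuthal sum: 1 − 3 + 2 = 0  ✓
2 ≤ 3 ≤ 4 (triangle on l)  ✓
L = 1 + 3 + 3 = 7 (odd)  ✗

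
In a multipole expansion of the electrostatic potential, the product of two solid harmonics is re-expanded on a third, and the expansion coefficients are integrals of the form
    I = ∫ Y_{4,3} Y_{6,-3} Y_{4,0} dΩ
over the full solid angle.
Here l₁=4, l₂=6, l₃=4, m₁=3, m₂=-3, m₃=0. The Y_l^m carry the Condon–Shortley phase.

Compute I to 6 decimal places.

0.123195

Rules hold: Σm=0, L=14 even, 2≤4≤10.
N = 9·13·9 = 1053
Δ = 6!·2!·6!/15! = 1/1261260
Racah Σ t=2..4: t=2:+1/4608 t=3:−1/1296 t=4:+1/4608 = -7/20736
⇒ 3j(4 6 4; 0 0 0)² = 20/1287, sgn -1
Racah Σ t=0..1: t=0:+1/25920 t=1:−1/11520 = -1/20736
⇒ 3j(4 6 4; 3 -3 0)² = 5/429, sgn -1
4πI² = N·(3j₀)²·(3jₘ)² = 300/1573
I = +1·√(0.190718/4π) = 0.12319450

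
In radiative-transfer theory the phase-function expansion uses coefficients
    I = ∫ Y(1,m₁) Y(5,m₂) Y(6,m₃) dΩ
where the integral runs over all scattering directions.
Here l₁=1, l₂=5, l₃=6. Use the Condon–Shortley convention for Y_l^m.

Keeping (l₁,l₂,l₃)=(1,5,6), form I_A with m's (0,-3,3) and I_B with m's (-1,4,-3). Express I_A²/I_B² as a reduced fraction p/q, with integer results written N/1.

Shared (l₁,l₂,l₃)=(1,5,6): N and (l;000)² cancel in I_A²/I_B².
A: Δ = 0!·2!·10!/13! = 1/858; Racah Σ t=0..0: t=0:+1/80640 = 1/80640; ⇒ 3j(1 5 6; 0 -3 3)² = 9/286, sgn -1
B: Δ = 0!·2!·10!/13! = 1/858; Racah Σ t=0..0: t=0:+1/725760 = 1/725760; ⇒ 3j(1 5 6; -1 4 -3)² = 1/286, sgn -1
I_A²/I_B² = (9/286)/(1/286) = 9/1

9/1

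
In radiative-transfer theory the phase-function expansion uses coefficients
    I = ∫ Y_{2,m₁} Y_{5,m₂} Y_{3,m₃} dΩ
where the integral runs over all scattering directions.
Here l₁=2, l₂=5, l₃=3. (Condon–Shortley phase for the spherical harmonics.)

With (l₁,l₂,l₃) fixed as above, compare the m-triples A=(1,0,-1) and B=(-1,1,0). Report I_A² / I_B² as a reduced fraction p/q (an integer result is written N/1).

Same 2,5,3: normalisation and zero-m 3j drop out of the ratio.
A: Δ: 4! 0! 6! / 11! → 1/2310; sum: t=1:−1/288 = -1/288; 3j²(2 5 3; 1 0 -1) = Δ·Π!·Σ² = 5/231  (sign -1)
B: Δ: 4! 0! 6! / 11! → 1/2310; sum: t=3:−1/216 = -1/216; 3j²(2 5 3; -1 1 0) = Δ·Π!·Σ² = 8/231  (sign +1)
I_A²/I_B² = (5/231)/(8/231) = 5/8

5/8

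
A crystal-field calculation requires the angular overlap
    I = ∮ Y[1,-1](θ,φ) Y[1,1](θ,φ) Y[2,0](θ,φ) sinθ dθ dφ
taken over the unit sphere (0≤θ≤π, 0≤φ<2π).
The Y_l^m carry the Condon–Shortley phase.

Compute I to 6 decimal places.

0.126157

Checks pass: Σm=0; 4 even; l₃=2∈[0,2].
(2·1+1)(2·1+1)(2·2+1) = 45
Δ: 0! 2! 2! / 5! → 1/30
sum: t=0:+1/1 = 1/1
3j²(1 1 2; 0 0 0) = Δ·Π!·Σ² = 2/15  (sign +1)
sum: t=0:+1/4 = 1/4
3j²(1 1 2; -1 1 0) = Δ·Π!·Σ² = 1/30  (sign +1)
combine: 4πI² = 45·2/15·1/30 = 1/5
take √, sign +1: I = 0.12615663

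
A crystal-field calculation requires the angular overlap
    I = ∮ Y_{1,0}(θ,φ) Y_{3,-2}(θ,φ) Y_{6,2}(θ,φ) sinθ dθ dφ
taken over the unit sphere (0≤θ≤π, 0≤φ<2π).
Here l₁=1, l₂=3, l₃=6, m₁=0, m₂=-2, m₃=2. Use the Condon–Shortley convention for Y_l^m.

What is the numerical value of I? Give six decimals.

triangle: need 2≤l₃≤4, have 6; I=0

0.000000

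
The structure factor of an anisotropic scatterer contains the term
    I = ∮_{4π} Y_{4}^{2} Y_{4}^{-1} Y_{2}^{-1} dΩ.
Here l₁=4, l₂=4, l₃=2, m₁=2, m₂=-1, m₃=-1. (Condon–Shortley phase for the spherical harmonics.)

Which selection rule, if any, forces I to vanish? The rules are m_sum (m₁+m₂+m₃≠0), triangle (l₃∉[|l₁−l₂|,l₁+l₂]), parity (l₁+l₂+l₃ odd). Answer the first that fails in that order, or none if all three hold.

none

m₁+m₂+m₃ = 2 − 1 − 1 = 0  ✓
triangle: |4−4|=0 ≤ l₃=2 ≤ 4+4=8  ✓
parity: l₁+l₂+l₃ = 10 is even  ✓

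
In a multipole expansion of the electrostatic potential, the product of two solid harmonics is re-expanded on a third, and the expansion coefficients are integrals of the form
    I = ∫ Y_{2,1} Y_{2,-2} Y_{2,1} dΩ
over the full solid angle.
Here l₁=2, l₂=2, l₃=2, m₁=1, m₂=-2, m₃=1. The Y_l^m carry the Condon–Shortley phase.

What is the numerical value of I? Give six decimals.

0.220728

Rules hold: Σm=0, L=6 even, 0≤2≤4.
N = 5·5·5 = 125
Δ = 2!·2!·2!/7! = 1/630
Racah Σ t=0..2: t=0:+1/8 t=1:−1/1 t=2:+1/8 = -3/4
⇒ 3j(2 2 2; 0 0 0)² = 2/35, sgn -1
Racah Σ t=0..0: t=0:+1/4 = 1/4
⇒ 3j(2 2 2; 1 -2 1)² = 3/35, sgn -1
4πI² = N·(3j₀)²·(3jₘ)² = 30/49
I = +1·√(0.612245/4π) = 0.22072812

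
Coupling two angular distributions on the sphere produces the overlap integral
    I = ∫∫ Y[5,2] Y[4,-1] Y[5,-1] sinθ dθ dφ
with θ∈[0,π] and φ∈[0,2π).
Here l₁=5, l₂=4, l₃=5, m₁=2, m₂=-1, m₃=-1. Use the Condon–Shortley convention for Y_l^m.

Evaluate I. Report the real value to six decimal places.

0.128377

Rules hold: Σm=0, L=14 even, 1≤5≤9.
N = 11·9·11 = 1089
Δ = 4!·6!·4!/15! = 1/3153150
Racah Σ t=0..4: t=0:+1/69120 t=1:−1/1728 t=2:+1/576 t=3:−1/1728 t=4:+1/69120 = 7/11520
⇒ 3j(5 4 5; 0 0 0)² = 2/143, sgn -1
Racah Σ t=0..3: t=0:+1/5184 t=1:−1/1152 t=2:+1/2880 t=3:−1/103680 = -7/20736
⇒ 3j(5 4 5; 2 -1 -1)² = 35/2574, sgn -1
4πI² = N·(3j₀)²·(3jₘ)² = 35/169
I = +1·√(0.207101/4π) = 0.12837656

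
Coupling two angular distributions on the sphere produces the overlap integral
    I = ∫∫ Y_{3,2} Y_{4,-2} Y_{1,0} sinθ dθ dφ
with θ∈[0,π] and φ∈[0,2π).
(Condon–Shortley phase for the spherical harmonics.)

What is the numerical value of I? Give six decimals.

m-sum 0 ✓  L=8 even ✓  1≤1≤7 ✓
Π(2lᵢ+1) = 7×9×3 = 189
triangle coeff Δ(3,4,1) = 1/252
Σ_t [3,3]: t=3:−1/36 = -1/36
(3j)²=4/63 [(3 4 1; 0 0 0)], sign=+1
Σ_t [1,1]: t=1:−1/120 = -1/120
(3j)²=1/21 [(3 4 1; 2 -2 0)], sign=+1
⇒ 4πI² = 4/7
I = (+1)√(4/7/(4π)) = 0.21324362

0.213244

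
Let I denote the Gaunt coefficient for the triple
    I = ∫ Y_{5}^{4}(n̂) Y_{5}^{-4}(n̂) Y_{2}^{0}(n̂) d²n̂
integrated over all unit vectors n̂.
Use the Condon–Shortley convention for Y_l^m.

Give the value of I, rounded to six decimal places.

-0.097044

Checks pass: Σm=0; 12 even; l₃=2∈[0,10].
(2·5+1)(2·5+1)(2·2+1) = 605
Δ: 8! 2! 2! / 13! → 1/38610
sum: t=3:−1/2880 t=4:+1/576 t=5:−1/2880 = 1/960
3j²(5 5 2; 0 0 0) = Δ·Π!·Σ² = 10/429  (sign +1)
sum: t=0:+1/40320 t=1:−1/20160 = -1/40320
3j²(5 5 2; 4 -4 0) = Δ·Π!·Σ² = 6/715  (sign -1)
combine: 4πI² = 605·10/429·6/715 = 20/169
take √, sign -1: I = -0.09704356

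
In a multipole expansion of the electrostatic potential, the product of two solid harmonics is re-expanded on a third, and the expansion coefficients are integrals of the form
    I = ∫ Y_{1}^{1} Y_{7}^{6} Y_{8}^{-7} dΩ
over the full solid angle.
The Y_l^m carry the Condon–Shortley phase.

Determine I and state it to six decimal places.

Rules hold: Σm=0, L=16 even, 6≤8≤8.
N = 3·15·17 = 765
Δ = 0!·2!·14!/17! = 1/2040
Racah Σ t=0..0: t=0:+1/25401600 = 1/25401600
⇒ 3j(1 7 8; 0 0 0)² = 8/255, sgn +1
Racah Σ t=0..0: t=0:+1/12454041600 = 1/12454041600
⇒ 3j(1 7 8; 1 6 -7)² = 7/136, sgn -1
4πI² = N·(3j₀)²·(3jₘ)² = 21/17
I = -1·√(1.23529/4π) = -0.31353083

-0.313531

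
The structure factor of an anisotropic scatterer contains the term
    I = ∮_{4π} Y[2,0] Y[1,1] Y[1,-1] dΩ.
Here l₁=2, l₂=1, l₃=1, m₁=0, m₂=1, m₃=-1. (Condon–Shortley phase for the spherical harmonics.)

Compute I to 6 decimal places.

m-sum 0 ✓  L=4 even ✓  1≤1≤3 ✓
Π(2lᵢ+1) = 5×3×3 = 45
triangle coeff Δ(2,1,1) = 1/30
Σ_t [1,1]: t=1:−1/1 = -1/1
(3j)²=2/15 [(2 1 1; 0 0 0)], sign=+1
Σ_t [2,2]: t=2:+1/4 = 1/4
(3j)²=1/30 [(2 1 1; 0 1 -1)], sign=+1
⇒ 4πI² = 1/5
I = (+1)√(1/5/(4π)) = 0.12615663

0.126157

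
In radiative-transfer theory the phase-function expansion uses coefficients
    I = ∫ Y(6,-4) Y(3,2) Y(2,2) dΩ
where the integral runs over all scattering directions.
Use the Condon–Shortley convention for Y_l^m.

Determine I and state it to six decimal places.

0.000000

|6−3|≤2≤6+3 violated ⇒ I = 0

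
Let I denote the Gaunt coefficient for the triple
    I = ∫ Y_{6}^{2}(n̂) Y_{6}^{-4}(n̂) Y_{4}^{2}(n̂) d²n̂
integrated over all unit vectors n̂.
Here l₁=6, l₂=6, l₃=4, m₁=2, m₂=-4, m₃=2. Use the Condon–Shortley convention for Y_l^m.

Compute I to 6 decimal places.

0.060095

m-sum 0 ✓  L=16 even ✓  0≤4≤12 ✓
Π(2lᵢ+1) = 13×13×9 = 1521
triangle coeff Δ(6,6,4) = 1/15315300
Σ_t [2,6]: t=2:+1/829440 t=3:−1/25920 t=4:+1/9216 t=5:−1/25920 t=6:+1/829440 = 7/207360
(3j)²=28/2431 [(6 6 4; 0 0 0)], sign=+1
Σ_t [0,2]: t=0:+1/3870720 t=1:−1/181440 t=2:+1/138240 = 23/11612160
(3j)²=529/204204 [(6 6 4; 2 -4 2)], sign=+1
⇒ 4πI² = 1587/34969
I = (+1)√(1587/34969/(4π)) = 0.06009550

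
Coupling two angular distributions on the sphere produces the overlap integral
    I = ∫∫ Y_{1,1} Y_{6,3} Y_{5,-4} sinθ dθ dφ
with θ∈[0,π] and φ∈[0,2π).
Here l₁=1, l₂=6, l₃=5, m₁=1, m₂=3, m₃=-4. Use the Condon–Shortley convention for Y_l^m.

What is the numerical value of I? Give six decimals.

m-sum 0 ✓  L=12 even ✓  5≤5≤7 ✓
Π(2lᵢ+1) = 3×13×11 = 429
triangle coeff Δ(1,6,5) = 1/858
Σ_t [1,1]: t=1:−1/14400 = -1/14400
(3j)²=6/143 [(1 6 5; 0 0 0)], sign=+1
Σ_t [0,0]: t=0:+1/725760 = 1/725760
(3j)²=1/286 [(1 6 5; 1 3 -4)], sign=-1
⇒ 4πI² = 9/143
I = (-1)√(9/143/(4π)) = -0.07076985

-0.070770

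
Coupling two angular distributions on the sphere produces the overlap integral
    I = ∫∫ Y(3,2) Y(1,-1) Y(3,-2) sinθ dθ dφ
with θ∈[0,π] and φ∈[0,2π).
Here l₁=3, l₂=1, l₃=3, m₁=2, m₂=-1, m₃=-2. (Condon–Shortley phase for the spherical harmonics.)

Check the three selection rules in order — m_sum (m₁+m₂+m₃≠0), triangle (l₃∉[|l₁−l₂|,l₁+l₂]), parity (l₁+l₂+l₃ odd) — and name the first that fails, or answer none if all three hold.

azimuthal sum: 2 − 1 − 2 = -1  ✗
2 ≤ 3 ≤ 4 (triangle on l)
L = 3 + 1 + 3 = 7 (odd)

m_sum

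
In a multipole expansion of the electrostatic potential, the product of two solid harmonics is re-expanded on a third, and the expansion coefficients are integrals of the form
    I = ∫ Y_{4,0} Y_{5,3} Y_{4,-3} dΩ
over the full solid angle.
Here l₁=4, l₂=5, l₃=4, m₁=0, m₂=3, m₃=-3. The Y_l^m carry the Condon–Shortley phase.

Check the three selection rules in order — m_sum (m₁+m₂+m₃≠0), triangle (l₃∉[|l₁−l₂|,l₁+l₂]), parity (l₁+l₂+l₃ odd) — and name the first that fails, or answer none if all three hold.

parity

m₁+m₂+m₃ = 0 + 3 − 3 = 0  ✓
triangle: |4−5|=1 ≤ l₃=4 ≤ 4+5=9  ✓
parity: l₁+l₂+l₃ = 13 is odd  ✗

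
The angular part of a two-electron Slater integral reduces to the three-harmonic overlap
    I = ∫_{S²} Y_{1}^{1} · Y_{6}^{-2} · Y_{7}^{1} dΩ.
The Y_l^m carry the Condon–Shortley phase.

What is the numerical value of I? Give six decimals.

m-sum 0 ✓  L=14 even ✓  5≤7≤7 ✓
Π(2lᵢ+1) = 3×13×15 = 585
triangle coeff Δ(1,6,7) = 1/1365
Σ_t [0,0]: t=0:+1/518400 = 1/518400
(3j)²=7/195 [(1 6 7; 0 0 0)], sign=-1
Σ_t [0,0]: t=0:+1/1935360 = 1/1935360
(3j)²=1/91 [(1 6 7; 1 -2 1)], sign=+1
⇒ 4πI² = 3/13
I = (-1)√(3/13/(4π)) = -0.13551395

-0.135514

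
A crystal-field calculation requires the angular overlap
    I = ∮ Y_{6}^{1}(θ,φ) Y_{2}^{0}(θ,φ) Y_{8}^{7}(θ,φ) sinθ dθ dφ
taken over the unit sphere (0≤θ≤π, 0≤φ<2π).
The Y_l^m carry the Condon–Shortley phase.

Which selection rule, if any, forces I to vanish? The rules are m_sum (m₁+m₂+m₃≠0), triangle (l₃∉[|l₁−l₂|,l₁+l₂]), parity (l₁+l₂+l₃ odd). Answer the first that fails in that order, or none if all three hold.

Σmᵢ = 8  ✗
l₃∈[|l₁−l₂|,l₁+l₂]=[4,8], have l₃=8
Σlᵢ = 16 ⇒ even

m_sum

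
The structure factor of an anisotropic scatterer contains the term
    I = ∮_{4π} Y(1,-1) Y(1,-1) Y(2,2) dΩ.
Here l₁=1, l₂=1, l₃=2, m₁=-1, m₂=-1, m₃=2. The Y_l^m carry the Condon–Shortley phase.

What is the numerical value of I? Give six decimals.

0.309019

Checks pass: Σm=0; 4 even; l₃=2∈[0,2].
(2·1+1)(2·1+1)(2·2+1) = 45
Δ: 0! 2! 2! / 5! → 1/30
sum: t=0:+1/1 = 1/1
3j²(1 1 2; 0 0 0) = Δ·Π!·Σ² = 2/15  (sign +1)
sum: t=0:+1/4 = 1/4
3j²(1 1 2; -1 -1 2) = Δ·Π!·Σ² = 1/5  (sign +1)
combine: 4πI² = 45·2/15·1/5 = 6/5
take √, sign +1: I = 0.30901936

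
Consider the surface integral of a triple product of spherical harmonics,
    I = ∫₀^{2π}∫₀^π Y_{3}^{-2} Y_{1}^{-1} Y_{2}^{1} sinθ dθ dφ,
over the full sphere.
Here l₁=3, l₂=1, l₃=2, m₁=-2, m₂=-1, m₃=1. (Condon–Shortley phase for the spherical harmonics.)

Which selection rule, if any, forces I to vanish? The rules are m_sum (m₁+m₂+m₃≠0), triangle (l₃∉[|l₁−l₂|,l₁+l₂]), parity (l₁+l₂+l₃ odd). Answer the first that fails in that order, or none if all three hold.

m₁+m₂+m₃ = -2 − 1 + 1 = -2  ✗
triangle: |3−1|=2 ≤ l₃=2 ≤ 3+1=4
parity: l₁+l₂+l₃ = 6 is even

m_sum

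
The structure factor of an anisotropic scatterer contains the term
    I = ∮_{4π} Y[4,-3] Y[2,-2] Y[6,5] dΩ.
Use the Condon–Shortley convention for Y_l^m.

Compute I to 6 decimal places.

Checks pass: Σm=0; 12 even; l₃=6∈[2,6].
(2·4+1)(2·2+1)(2·6+1) = 585
Δ: 0! 8! 4! / 13! → 1/6435
sum: t=0:+1/2304 = 1/2304
3j²(4 2 6; 0 0 0) = Δ·Π!·Σ² = 5/143  (sign +1)
sum: t=0:+1/120960 = 1/120960
3j²(4 2 6; -3 -2 5) = Δ·Π!·Σ² = 2/39  (sign -1)
combine: 4πI² = 585·5/143·2/39 = 150/143
take √, sign -1: I = -0.28891672

-0.288917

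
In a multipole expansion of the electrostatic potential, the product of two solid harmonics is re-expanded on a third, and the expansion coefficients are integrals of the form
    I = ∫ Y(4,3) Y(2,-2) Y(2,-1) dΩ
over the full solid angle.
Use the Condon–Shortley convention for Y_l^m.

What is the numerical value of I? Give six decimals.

Checks pass: Σm=0; 8 even; l₃=2∈[2,6].
(2·4+1)(2·2+1)(2·2+1) = 225
Δ: 4! 4! 0! / 9! → 1/630
sum: t=2:+1/16 = 1/16
3j²(4 2 2; 0 0 0) = Δ·Π!·Σ² = 2/35  (sign +1)
sum: t=0:+1/144 = 1/144
3j²(4 2 2; 3 -2 -1) = Δ·Π!·Σ² = 1/18  (sign -1)
combine: 4πI² = 225·2/35·1/18 = 5/7
take √, sign -1: I = -0.23841361

-0.238414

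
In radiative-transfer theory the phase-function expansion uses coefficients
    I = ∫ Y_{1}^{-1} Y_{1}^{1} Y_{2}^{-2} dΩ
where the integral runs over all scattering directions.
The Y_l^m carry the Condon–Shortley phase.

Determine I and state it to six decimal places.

0.000000

-1 + 1 − 2 = -2 ≠ 0: azimuthal integral kills it; I = 0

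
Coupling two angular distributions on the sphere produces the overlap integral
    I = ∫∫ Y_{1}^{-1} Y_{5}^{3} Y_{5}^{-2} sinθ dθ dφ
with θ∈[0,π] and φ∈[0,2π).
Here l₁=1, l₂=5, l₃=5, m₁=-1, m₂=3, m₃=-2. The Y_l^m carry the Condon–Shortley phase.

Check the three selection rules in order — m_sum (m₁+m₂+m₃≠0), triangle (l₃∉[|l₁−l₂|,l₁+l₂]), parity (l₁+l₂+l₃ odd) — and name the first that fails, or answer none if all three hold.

parity

Σmᵢ = 0  ✓
l₃∈[|l₁−l₂|,l₁+l₂]=[4,6], have l₃=5  ✓
Σlᵢ = 11 ⇒ odd  ✗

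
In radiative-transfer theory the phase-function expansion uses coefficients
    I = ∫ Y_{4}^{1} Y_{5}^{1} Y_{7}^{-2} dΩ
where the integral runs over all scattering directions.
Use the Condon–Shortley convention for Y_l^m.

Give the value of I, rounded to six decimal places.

0.139430

m-sum 0 ✓  L=16 even ✓  1≤7≤9 ✓
Π(2lᵢ+1) = 9×11×15 = 1485
triangle coeff Δ(4,5,7) = 1/6126120
Σ_t [0,2]: t=0:+1/69120 t=1:−1/20736 t=2:+1/69120 = -1/51840
(3j)²=280/21879 [(4 5 7; 0 0 0)], sign=+1
Σ_t [0,2]: t=0:+1/103680 t=1:−1/34560 t=2:+1/138240 = -1/82944
(3j)²=125/9724 [(4 5 7; 1 1 -2)], sign=+1
⇒ 4πI² = 131250/537251
I = (+1)√(131250/537251/(4π)) = 0.13942996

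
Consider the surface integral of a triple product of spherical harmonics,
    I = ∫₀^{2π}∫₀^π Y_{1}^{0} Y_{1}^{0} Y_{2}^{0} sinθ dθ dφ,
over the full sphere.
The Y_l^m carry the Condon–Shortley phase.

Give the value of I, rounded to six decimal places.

0.252313

Rules hold: Σm=0, L=4 even, 0≤2≤2.
N = 3·3·5 = 45
Δ = 0!·2!·2!/5! = 1/30
Racah Σ t=0..0: t=0:+1/1 = 1/1
⇒ 3j(1 1 2; 0 0 0)² = 2/15, sgn +1
(m-triple is (0,0,0) — same symbol as above.)
4πI² = N·(3j₀)²·(3jₘ)² = 4/5
I = +1·√(0.8/4π) = 0.25231325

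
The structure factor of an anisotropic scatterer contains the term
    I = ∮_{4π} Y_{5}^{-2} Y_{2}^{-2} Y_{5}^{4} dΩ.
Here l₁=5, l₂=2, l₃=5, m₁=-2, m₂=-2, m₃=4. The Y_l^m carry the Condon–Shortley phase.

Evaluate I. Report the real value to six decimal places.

Checks pass: Σm=0; 12 even; l₃=5∈[3,7].
(2·5+1)(2·2+1)(2·5+1) = 605
Δ: 2! 8! 2! / 13! → 1/38610
sum: t=0:+1/2880 t=1:−1/576 t=2:+1/2880 = -1/960
3j²(5 2 5; 0 0 0) = Δ·Π!·Σ² = 10/429  (sign +1)
sum: t=0:+1/20160 = 1/20160
3j²(5 2 5; -2 -2 4) = Δ·Π!·Σ² = 12/715  (sign -1)
combine: 4πI² = 605·10/429·12/715 = 40/169
take √, sign -1: I = -0.13724032

-0.137240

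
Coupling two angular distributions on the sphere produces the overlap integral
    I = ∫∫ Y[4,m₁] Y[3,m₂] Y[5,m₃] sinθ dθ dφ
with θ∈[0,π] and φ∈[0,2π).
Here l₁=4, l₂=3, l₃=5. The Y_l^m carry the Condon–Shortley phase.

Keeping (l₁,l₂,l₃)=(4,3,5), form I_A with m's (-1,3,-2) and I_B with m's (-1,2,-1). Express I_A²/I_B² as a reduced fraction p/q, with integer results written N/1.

Same 4,3,5: normalisation and zero-m 3j drop out of the ratio.
A: Δ: 2! 6! 4! / 13! → 1/180180; sum: t=2:+1/1728 = 1/1728; 3j²(4 3 5; -1 3 -2) = Δ·Π!·Σ² = 25/858  (sign -1)
B: Δ: 2! 6! 4! / 13! → 1/180180; sum: t=1:−1/1152 t=2:+1/432 = 5/3456; 3j²(4 3 5; -1 2 -1) = Δ·Π!·Σ² = 625/36036  (sign +1)
I_A²/I_B² = (25/858)/(625/36036) = 42/25

42/25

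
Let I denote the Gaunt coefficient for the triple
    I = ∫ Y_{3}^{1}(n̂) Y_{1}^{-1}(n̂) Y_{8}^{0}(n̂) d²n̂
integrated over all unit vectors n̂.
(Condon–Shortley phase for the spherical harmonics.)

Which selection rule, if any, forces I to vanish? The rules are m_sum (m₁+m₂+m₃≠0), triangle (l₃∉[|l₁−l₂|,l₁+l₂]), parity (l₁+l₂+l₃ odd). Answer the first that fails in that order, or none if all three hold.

m₁+m₂+m₃ = 1 − 1 + 0 = 0  ✓
triangle: |3−1|=2 ≤ l₃=8 ≤ 3+1=4  ✗
parity: l₁+l₂+l₃ = 12 is even

triangle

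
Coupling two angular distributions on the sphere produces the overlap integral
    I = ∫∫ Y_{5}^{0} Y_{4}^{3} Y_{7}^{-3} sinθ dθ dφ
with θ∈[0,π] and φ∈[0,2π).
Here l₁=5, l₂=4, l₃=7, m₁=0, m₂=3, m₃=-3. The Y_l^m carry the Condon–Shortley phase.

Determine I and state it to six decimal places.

0.133348

Checks pass: Σm=0; 16 even; l₃=7∈[1,9].
(2·5+1)(2·4+1)(2·7+1) = 1485
Δ: 2! 8! 6! / 17! → 1/6126120
sum: t=0:+1/69120 t=1:−1/20736 t=2:+1/69120 = -1/51840
3j²(5 4 7; 0 0 0) = Δ·Π!·Σ² = 280/21879  (sign +1)
sum: t=1:−1/414720 t=2:+1/172800 = 7/2073600
3j²(5 4 7; 0 3 -3) = Δ·Π!·Σ² = 343/29172  (sign +1)
combine: 4πI² = 1485·280/21879·343/29172 = 120050/537251
take √, sign +1: I = 0.13334832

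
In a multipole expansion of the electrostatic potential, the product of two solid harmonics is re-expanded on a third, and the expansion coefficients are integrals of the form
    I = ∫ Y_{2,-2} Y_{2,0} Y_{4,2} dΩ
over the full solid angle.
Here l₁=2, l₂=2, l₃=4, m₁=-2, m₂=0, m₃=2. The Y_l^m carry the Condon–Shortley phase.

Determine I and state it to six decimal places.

0.156078

m-sum 0 ✓  L=8 even ✓  0≤4≤4 ✓
Π(2lᵢ+1) = 5×5×9 = 225
triangle coeff Δ(2,2,4) = 1/630
Σ_t [0,0]: t=0:+1/16 = 1/16
(3j)²=2/35 [(2 2 4; 0 0 0)], sign=+1
Σ_t [0,0]: t=0:+1/96 = 1/96
(3j)²=1/42 [(2 2 4; -2 0 2)], sign=+1
⇒ 4πI² = 15/49
I = (+1)√(15/49/(4π)) = 0.15607835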